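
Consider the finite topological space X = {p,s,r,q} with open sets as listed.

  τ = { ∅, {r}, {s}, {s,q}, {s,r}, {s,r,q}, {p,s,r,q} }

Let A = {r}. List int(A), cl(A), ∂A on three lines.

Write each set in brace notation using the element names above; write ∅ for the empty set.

int(A) = {r}
cl(A)  = {p,r}
∂A     = {p}

interior: largest open inside A is {r} (from ∅, {r})
cl via duality: int({p,s,q}) = {s,q}, so X∖{s,q} = {p,r}
cl∖int = {p}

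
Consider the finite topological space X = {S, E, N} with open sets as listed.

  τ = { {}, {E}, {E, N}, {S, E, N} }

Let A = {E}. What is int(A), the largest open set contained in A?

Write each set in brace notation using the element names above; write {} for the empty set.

U open, U⊆A: {}, {E}. int(A) = ⋃ = {E}

{E}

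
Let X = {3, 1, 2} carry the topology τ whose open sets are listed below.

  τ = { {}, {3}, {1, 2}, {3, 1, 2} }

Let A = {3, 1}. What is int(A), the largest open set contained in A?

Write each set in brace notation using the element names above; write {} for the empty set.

interior: largest open inside A is {3} (from {}, {3})

{3}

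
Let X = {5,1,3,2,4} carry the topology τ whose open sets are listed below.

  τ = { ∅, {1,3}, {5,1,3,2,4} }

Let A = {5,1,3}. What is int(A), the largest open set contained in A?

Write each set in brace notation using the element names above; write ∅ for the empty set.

open subsets of A: ∅, {1,3}; so int(A) = {1,3}

{1,3}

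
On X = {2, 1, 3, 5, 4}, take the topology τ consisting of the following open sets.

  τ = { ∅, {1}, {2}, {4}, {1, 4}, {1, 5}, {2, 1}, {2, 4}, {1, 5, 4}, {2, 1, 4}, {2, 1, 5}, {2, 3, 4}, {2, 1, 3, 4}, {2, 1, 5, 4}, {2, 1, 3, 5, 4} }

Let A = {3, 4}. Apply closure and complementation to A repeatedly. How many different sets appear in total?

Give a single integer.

cl via duality: int({2, 1, 5}) = {2, 1, 5}, so X∖{2, 1, 5} = {3, 4}
Write k for closure, c for complement:
  1. A     = {3, 4}
  2. cA    = {2, 1, 5}
  3. kcA   = {2, 1, 3, 5}
  4. ckcA  = {4}
applying k or c yields no new set

4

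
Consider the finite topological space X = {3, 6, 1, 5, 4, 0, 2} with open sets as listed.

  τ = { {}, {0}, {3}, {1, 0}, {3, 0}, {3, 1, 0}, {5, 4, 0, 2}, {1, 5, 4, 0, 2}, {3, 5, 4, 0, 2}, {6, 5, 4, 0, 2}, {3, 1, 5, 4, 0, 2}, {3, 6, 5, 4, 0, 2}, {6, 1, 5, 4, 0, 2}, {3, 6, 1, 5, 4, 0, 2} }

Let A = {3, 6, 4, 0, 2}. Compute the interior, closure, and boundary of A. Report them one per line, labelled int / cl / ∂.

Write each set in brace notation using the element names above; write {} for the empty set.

int(A) = {3, 0}
cl(A)  = {3, 6, 1, 5, 4, 0, 2}
∂A     = {6, 1, 5, 4, 2}

opens ⊆ A: {}, {0}, {3}, {3, 0}; union → int = {3, 0}
complement {1, 5}; its interior {}; cl(A) = X∖{} = {3, 6, 1, 5, 4, 0, 2}
boundary = {3, 6, 1, 5, 4, 0, 2} ∖ {3, 0} = {6, 1, 5, 4, 2}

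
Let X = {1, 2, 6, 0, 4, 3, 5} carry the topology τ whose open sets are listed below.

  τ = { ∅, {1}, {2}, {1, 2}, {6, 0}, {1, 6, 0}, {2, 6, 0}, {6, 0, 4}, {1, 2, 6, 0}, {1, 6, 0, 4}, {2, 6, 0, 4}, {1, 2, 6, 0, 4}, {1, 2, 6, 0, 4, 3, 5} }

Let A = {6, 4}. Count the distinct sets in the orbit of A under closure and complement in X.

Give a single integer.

cl via duality: int({1, 2, 0, 3, 5}) = {1, 2}, so X∖{1, 2} = {6, 0, 4, 3, 5}
Write k for closure, c for complement:
  1. A     = {6, 4}
  2. kA    = {6, 0, 4, 3, 5}
  3. cA    = {1, 2, 0, 3, 5}
  4. ckA   = {1, 2}
  5. kcA   = {1, 2, 6, 0, 4, 3, 5}
  6. kckA  = {1, 2, 3, 5}
  7. ckcA  = ∅
  8. ckckA = {6, 0, 4}
applying k or c yields no new set

8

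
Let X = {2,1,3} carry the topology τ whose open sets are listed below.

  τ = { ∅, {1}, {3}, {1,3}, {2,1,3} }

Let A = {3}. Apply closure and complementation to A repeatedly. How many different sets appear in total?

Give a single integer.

cl via duality: int({2,1}) = {1}, so X∖{1} = {2,3}
Write k for closure, c for complement:
  1. A     = {3}
  2. kA    = {2,3}
  3. cA    = {2,1}
  4. ckA   = {1}
applying k or c yields no new set

4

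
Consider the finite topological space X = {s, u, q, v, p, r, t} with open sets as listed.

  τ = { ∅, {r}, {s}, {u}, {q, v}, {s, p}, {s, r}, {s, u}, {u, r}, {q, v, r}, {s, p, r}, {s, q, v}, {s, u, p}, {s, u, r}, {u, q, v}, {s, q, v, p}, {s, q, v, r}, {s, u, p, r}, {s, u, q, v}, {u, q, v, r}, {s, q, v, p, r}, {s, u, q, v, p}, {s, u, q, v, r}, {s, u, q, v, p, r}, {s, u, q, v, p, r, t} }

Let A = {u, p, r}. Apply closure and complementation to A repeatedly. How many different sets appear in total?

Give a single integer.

8

closure: X∖int(X∖A) = X∖{s, q, v} = {u, p, r, t}
Let k=closure and c=complement:
  1. A     = {u, p, r}
  2. kA    = {u, p, r, t}
  3. cA    = {s, q, v, t}
  4. ckA   = {s, q, v}
  5. kcA   = {s, q, v, p, t}
  6. ckcA  = {u, r}
  7. kckcA = {u, r, t}
  8. ckckcA = {s, q, v, p}
— saturated at 8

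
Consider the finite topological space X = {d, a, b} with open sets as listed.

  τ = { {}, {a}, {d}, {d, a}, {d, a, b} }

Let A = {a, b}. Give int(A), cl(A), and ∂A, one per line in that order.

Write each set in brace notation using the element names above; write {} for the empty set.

interior: largest open inside A is {a} (from {}, {a})
cl via duality: int({d}) = {d}, so X∖{d} = {a, b}
cl∖int = {b}

int(A) = {a}
cl(A)  = {a, b}
∂A     = {b}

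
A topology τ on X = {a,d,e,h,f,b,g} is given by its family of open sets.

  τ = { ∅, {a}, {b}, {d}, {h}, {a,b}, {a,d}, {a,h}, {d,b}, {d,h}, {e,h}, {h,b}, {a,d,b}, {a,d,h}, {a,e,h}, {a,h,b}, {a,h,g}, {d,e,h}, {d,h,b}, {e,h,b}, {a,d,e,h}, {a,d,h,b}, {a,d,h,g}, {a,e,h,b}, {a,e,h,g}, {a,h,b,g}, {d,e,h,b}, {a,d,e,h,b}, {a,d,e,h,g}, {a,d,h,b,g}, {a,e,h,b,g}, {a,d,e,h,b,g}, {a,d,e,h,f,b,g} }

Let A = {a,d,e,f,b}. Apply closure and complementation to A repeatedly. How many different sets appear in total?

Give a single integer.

complement {h,g}; its interior {h}; cl(A) = X∖{h} = {a,d,e,f,b,g}
With k = closure, c = complement:
  1. A     = {a,d,e,f,b}
  2. kA    = {a,d,e,f,b,g}
  3. cA    = {h,g}
  4. ckA   = {h}
  5. kcA   = {e,h,f,g}
  6. ckcA  = {a,d,b}
  7. kckcA = {a,d,f,b,g}
  8. ckckcA = {e,h}
k, c of each give nothing new

8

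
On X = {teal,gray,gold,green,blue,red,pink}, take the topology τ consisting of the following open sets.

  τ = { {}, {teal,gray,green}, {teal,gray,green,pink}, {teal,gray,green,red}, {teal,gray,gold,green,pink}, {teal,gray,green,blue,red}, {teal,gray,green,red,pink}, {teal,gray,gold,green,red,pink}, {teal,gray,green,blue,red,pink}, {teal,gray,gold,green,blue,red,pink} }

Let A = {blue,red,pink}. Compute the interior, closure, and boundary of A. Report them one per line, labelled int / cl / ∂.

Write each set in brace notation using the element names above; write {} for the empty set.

interior: largest open inside A is {} (from {})
cl via duality: int({teal,gray,gold,green}) = {teal,gray,green}, so X∖{teal,gray,green} = {gold,blue,red,pink}
cl∖int = {gold,blue,red,pink}

int(A) = {}
cl(A)  = {gold,blue,red,pink}
∂A     = {gold,blue,red,pink}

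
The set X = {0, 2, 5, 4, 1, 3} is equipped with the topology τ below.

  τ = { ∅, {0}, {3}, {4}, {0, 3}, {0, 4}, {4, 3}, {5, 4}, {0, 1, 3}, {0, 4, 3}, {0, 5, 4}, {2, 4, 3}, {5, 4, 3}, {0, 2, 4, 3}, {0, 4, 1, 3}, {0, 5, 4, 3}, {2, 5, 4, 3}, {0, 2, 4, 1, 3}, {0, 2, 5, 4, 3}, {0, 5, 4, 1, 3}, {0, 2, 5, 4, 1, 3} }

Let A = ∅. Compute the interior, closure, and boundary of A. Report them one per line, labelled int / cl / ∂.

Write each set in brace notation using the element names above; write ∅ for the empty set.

int(A) = ∅
cl(A)  = ∅
∂A     = ∅

opens ⊆ A: ∅; union → int = ∅
complement {0, 2, 5, 4, 1, 3}; its interior {0, 2, 5, 4, 1, 3}; cl(A) = X∖{0, 2, 5, 4, 1, 3} = ∅
boundary = ∅ ∖ ∅ = ∅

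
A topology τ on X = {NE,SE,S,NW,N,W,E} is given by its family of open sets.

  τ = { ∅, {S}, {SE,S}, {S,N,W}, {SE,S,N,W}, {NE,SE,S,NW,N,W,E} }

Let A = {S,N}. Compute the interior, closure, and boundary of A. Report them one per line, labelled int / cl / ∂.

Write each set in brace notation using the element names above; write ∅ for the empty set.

interior: largest open inside A is {S} (from ∅, {S})
cl via duality: int({NE,SE,NW,W,E}) = ∅, so X∖∅ = {NE,SE,S,NW,N,W,E}
cl∖int = {NE,SE,NW,N,W,E}

int(A) = {S}
cl(A)  = {NE,SE,S,NW,N,W,E}
∂A     = {NE,SE,NW,N,W,E}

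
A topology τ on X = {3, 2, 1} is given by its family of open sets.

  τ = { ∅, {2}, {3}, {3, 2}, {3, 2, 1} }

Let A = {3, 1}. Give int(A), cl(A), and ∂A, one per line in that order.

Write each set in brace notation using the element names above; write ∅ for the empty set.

int(A) = {3}
cl(A)  = {3, 1}
∂A     = {1}

interior: largest open inside A is {3} (from ∅, {3})
cl via duality: int({2}) = {2}, so X∖{2} = {3, 1}
cl∖int = {1}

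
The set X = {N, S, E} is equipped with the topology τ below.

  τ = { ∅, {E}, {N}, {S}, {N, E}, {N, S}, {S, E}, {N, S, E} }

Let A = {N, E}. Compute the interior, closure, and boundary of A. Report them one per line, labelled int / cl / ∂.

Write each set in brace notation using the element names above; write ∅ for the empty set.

int(A) = {N, E}
cl(A)  = {N, E}
∂A     = ∅

opens ⊆ A: ∅, {N}, {E}, {N, E}; union → int = {N, E}
complement {S}; its interior {S}; cl(A) = X∖{S} = {N, E}
boundary = {N, E} ∖ {N, E} = ∅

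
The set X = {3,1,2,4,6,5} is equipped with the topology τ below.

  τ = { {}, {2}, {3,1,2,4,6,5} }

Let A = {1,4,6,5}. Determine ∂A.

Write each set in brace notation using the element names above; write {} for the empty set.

{3,1,4,6,5}

open subsets of A: {}; so int(A) = {}
closure: X∖int(X∖A) = X∖{2} = {3,1,4,6,5}
∂A = {3,1,4,6,5} minus {} = {3,1,4,6,5}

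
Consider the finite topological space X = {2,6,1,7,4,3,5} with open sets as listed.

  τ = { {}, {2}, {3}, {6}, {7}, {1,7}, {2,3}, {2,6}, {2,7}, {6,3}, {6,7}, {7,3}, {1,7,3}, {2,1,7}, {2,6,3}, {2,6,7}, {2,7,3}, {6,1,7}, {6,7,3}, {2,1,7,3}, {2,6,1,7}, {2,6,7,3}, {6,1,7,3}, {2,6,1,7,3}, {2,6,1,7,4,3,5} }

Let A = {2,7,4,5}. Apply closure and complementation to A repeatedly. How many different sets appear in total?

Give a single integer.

8

X∖A={6,1,3}, int(X∖A)={6,3}, hence cl(A)={2,1,7,4,5}
Orbit (k=closure, c=complement):
  1. A     = {2,7,4,5}
  2. kA    = {2,1,7,4,5}
  3. cA    = {6,1,3}
  4. ckA   = {6,3}
  5. kcA   = {6,1,4,3,5}
  6. kckA  = {6,4,3,5}
  7. ckcA  = {2,7}
  8. ckckA = {2,1,7}
(closed under both — stop)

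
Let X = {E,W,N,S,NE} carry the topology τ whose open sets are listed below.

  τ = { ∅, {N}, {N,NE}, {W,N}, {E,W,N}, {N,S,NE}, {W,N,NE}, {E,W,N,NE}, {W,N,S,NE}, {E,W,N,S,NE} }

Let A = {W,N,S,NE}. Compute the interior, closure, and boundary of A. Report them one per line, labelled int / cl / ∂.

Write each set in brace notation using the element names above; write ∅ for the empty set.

open subsets of A: ∅, {N}, {N,NE}, {W,N}, {N,S,NE}, {W,N,NE}, {W,N,S,NE}; so int(A) = {W,N,S,NE}
closure: X∖int(X∖A) = X∖∅ = {E,W,N,S,NE}
∂A = {E,W,N,S,NE} minus {W,N,S,NE} = {E}

int(A) = {W,N,S,NE}
cl(A)  = {E,W,N,S,NE}
∂A     = {E}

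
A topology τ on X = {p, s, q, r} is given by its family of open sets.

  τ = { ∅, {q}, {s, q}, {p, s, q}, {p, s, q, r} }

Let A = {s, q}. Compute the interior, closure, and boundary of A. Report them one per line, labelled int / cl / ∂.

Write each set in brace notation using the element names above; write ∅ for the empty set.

interior: largest open inside A is {s, q} (from ∅, {q}, {s, q})
cl via duality: int({p, r}) = ∅, so X∖∅ = {p, s, q, r}
cl∖int = {p, r}

int(A) = {s, q}
cl(A)  = {p, s, q, r}
∂A     = {p, r}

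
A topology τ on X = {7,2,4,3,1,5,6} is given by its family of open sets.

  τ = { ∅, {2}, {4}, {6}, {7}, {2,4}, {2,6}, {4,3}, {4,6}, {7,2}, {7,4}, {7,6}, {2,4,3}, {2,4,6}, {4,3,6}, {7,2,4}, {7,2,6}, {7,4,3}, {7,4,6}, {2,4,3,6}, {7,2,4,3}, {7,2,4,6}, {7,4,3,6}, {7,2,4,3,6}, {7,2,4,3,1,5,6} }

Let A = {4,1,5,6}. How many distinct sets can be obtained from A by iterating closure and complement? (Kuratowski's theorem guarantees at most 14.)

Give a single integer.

8

X∖A={7,2,3}, int(X∖A)={7,2}, hence cl(A)={4,3,1,5,6}
Orbit (k=closure, c=complement):
  1. A     = {4,1,5,6}
  2. kA    = {4,3,1,5,6}
  3. cA    = {7,2,3}
  4. ckA   = {7,2}
  5. kcA   = {7,2,3,1,5}
  6. kckA  = {7,2,1,5}
  7. ckcA  = {4,6}
  8. ckckA = {4,3,6}
(closed under both — stop)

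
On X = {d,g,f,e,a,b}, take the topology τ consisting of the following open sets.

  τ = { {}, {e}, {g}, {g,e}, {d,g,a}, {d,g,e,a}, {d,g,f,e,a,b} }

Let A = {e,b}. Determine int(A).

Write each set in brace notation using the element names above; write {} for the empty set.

{e}

U open, U⊆A: {}, {e}. int(A) = ⋃ = {e}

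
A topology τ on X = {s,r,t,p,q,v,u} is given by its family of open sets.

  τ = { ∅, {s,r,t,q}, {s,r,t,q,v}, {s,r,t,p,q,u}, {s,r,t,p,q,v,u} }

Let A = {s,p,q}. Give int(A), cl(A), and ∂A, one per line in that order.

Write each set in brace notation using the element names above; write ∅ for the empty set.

opens ⊆ A: ∅; union → int = ∅
complement {r,t,v,u}; its interior ∅; cl(A) = X∖∅ = {s,r,t,p,q,v,u}
boundary = {s,r,t,p,q,v,u} ∖ ∅ = {s,r,t,p,q,v,u}

int(A) = ∅
cl(A)  = {s,r,t,p,q,v,u}
∂A     = {s,r,t,p,q,v,u}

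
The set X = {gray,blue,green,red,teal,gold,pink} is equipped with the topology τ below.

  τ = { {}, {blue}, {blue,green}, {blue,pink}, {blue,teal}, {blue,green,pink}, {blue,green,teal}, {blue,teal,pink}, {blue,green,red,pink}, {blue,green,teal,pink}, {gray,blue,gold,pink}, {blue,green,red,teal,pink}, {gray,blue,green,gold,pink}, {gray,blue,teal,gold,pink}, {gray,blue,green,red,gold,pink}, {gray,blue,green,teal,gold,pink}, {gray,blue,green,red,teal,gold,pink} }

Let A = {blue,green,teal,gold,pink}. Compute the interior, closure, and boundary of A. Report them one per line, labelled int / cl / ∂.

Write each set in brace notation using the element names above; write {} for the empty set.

interior: largest open inside A is {blue,green,teal,pink} (from {}, {blue}, {blue,teal}, {blue,green}, {blue,pink}, {blue,green,pink}, {blue,teal,pink}, {blue,green,teal}, {blue,green,teal,pink})
cl via duality: int({gray,red}) = {}, so X∖{} = {gray,blue,green,red,teal,gold,pink}
cl∖int = {gray,red,gold}

int(A) = {blue,green,teal,pink}
cl(A)  = {gray,blue,green,red,teal,gold,pink}
∂A     = {gray,red,gold}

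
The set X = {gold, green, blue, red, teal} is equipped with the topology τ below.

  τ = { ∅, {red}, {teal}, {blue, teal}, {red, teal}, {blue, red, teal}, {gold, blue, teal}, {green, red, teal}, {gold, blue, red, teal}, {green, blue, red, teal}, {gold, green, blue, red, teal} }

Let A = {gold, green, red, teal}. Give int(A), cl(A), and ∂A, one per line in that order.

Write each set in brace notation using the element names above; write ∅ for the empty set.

int(A) = {green, red, teal}
cl(A)  = {gold, green, blue, red, teal}
∂A     = {gold, blue}

U open, U⊆A: ∅, {red}, {teal}, {red, teal}, {green, red, teal}. int(A) = ⋃ = {green, red, teal}
X∖A={blue}, int(X∖A)=∅, hence cl(A)={gold, green, blue, red, teal}
∂A: remove int from cl → {gold, blue}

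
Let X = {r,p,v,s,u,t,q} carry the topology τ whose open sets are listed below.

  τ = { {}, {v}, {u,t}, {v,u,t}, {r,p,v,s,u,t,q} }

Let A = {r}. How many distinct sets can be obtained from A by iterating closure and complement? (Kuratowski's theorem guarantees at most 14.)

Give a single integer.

cl via duality: int({p,v,s,u,t,q}) = {v,u,t}, so X∖{v,u,t} = {r,p,s,q}
Write k for closure, c for complement:
  1. A     = {r}
  2. kA    = {r,p,s,q}
  3. cA    = {p,v,s,u,t,q}
  4. ckA   = {v,u,t}
  5. kcA   = {r,p,v,s,u,t,q}
  6. ckcA  = {}
applying k or c yields no new set

6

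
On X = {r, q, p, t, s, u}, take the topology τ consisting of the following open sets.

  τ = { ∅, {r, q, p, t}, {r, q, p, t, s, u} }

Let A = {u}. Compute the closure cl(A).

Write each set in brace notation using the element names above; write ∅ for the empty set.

complement {r, q, p, t, s}; its interior {r, q, p, t}; cl(A) = X∖{r, q, p, t} = {s, u}

{s, u}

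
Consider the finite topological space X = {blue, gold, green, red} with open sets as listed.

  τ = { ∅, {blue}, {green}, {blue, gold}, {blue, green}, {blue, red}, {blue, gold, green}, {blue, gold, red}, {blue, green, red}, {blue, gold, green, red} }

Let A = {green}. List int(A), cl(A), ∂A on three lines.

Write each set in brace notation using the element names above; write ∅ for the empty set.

interior: largest open inside A is {green} (from ∅, {green})
cl via duality: int({blue, gold, red}) = {blue, gold, red}, so X∖{blue, gold, red} = {green}
cl∖int = ∅

int(A) = {green}
cl(A)  = {green}
∂A     = ∅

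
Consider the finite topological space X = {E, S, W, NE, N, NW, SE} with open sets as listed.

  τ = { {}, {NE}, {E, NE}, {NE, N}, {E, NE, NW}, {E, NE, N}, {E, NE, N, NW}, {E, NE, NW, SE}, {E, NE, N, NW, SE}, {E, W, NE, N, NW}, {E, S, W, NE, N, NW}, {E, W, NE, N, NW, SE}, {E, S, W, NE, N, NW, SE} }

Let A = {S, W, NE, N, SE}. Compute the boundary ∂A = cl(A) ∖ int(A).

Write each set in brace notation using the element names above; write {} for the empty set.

{E, S, W, NW, SE}

open subsets of A: {}, {NE}, {NE, N}; so int(A) = {NE, N}
closure: X∖int(X∖A) = X∖{} = {E, S, W, NE, N, NW, SE}
∂A = {E, S, W, NE, N, NW, SE} minus {NE, N} = {E, S, W, NW, SE}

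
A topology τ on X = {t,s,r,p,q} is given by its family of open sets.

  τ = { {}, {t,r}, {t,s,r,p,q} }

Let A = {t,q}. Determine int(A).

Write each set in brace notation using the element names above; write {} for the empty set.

{}

U open, U⊆A: {}. int(A) = ⋃ = {}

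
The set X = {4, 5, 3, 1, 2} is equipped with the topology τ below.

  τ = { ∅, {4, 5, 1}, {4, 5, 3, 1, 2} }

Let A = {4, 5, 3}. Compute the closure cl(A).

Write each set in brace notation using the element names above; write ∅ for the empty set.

X∖A={1, 2}, int(X∖A)=∅, hence cl(A)={4, 5, 3, 1, 2}

{4, 5, 3, 1, 2}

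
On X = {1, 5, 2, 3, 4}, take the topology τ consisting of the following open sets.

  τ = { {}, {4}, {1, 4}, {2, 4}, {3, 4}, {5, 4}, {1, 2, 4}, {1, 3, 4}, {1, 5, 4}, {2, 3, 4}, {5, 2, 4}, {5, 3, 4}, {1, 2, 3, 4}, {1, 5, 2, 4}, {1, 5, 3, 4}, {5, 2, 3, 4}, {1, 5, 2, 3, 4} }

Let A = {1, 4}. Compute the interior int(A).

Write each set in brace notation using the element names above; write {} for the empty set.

opens ⊆ A: {}, {4}, {1, 4}; union → int = {1, 4}

{1, 4}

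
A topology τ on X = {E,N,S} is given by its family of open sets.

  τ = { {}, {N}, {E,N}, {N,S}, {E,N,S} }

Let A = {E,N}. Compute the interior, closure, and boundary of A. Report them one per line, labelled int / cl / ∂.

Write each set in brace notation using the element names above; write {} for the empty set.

interior: largest open inside A is {E,N} (from {}, {N}, {E,N})
cl via duality: int({S}) = {}, so X∖{} = {E,N,S}
cl∖int = {S}

int(A) = {E,N}
cl(A)  = {E,N,S}
∂A     = {S}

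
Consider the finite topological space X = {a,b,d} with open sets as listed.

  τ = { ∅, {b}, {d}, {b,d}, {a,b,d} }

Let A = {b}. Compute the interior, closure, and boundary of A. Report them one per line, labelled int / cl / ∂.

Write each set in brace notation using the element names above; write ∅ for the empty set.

int(A) = {b}
cl(A)  = {a,b}
∂A     = {a}

open subsets of A: ∅, {b}; so int(A) = {b}
closure: X∖int(X∖A) = X∖{d} = {a,b}
∂A = {a,b} minus {b} = {a}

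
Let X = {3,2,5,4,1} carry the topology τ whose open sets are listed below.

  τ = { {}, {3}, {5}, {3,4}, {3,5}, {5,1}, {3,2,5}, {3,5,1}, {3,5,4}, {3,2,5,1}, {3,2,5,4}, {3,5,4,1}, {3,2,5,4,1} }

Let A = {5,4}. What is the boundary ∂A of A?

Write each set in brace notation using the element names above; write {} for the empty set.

U open, U⊆A: {}, {5}. int(A) = ⋃ = {5}
X∖A={3,2,1}, int(X∖A)={3}, hence cl(A)={2,5,4,1}
∂A: remove int from cl → {2,4,1}

{2,4,1}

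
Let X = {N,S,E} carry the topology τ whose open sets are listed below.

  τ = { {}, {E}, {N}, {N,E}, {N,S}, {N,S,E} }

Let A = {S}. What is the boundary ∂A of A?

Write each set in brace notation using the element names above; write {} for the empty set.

{S}

interior: largest open inside A is {} (from {})
cl via duality: int({N,E}) = {N,E}, so X∖{N,E} = {S}
cl∖int = {S}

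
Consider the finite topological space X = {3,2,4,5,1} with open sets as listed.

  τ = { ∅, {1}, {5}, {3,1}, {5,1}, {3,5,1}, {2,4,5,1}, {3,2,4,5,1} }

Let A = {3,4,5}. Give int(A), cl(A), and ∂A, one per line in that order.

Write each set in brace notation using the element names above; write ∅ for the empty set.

int(A) = {5}
cl(A)  = {3,2,4,5}
∂A     = {3,2,4}

opens ⊆ A: ∅, {5}; union → int = {5}
complement {2,1}; its interior {1}; cl(A) = X∖{1} = {3,2,4,5}
boundary = {3,2,4,5} ∖ {5} = {3,2,4}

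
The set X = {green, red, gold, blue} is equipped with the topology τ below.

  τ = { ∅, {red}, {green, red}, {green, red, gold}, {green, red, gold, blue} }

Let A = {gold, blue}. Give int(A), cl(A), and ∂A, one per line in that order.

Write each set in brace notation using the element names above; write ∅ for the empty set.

int(A) = ∅
cl(A)  = {gold, blue}
∂A     = {gold, blue}

U open, U⊆A: ∅. int(A) = ⋃ = ∅
X∖A={green, red}, int(X∖A)={green, red}, hence cl(A)={gold, blue}
∂A: remove int from cl → {gold, blue}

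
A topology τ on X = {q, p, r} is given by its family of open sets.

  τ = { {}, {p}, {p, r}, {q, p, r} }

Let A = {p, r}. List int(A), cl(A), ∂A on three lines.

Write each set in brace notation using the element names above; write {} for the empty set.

open subsets of A: {}, {p}, {p, r}; so int(A) = {p, r}
closure: X∖int(X∖A) = X∖{} = {q, p, r}
∂A = {q, p, r} minus {p, r} = {q}

int(A) = {p, r}
cl(A)  = {q, p, r}
∂A     = {q}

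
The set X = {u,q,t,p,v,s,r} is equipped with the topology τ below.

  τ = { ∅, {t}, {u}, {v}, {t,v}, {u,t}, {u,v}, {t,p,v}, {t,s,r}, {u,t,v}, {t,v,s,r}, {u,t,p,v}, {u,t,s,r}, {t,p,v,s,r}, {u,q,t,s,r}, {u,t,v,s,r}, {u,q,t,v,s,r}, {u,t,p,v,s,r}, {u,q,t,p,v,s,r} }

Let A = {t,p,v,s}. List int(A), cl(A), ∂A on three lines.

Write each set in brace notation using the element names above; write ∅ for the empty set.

interior: largest open inside A is {t,p,v} (from ∅, {t}, {v}, {t,v}, {t,p,v})
cl via duality: int({u,q,r}) = {u}, so X∖{u} = {q,t,p,v,s,r}
cl∖int = {q,s,r}

int(A) = {t,p,v}
cl(A)  = {q,t,p,v,s,r}
∂A     = {q,s,r}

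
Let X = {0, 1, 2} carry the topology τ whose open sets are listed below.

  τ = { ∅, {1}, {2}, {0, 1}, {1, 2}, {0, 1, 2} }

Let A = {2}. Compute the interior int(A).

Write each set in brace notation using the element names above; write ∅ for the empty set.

open subsets of A: ∅, {2}; so int(A) = {2}

{2}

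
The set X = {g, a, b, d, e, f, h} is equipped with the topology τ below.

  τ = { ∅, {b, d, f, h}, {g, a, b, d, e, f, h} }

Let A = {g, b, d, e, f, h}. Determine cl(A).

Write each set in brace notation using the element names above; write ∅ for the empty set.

{g, a, b, d, e, f, h}

X∖A={a}, int(X∖A)=∅, hence cl(A)={g, a, b, d, e, f, h}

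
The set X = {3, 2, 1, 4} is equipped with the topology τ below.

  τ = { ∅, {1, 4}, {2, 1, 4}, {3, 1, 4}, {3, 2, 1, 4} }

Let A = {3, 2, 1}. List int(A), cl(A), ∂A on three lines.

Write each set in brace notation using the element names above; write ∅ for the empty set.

open subsets of A: ∅; so int(A) = ∅
closure: X∖int(X∖A) = X∖∅ = {3, 2, 1, 4}
∂A = {3, 2, 1, 4} minus ∅ = {3, 2, 1, 4}

int(A) = ∅
cl(A)  = {3, 2, 1, 4}
∂A     = {3, 2, 1, 4}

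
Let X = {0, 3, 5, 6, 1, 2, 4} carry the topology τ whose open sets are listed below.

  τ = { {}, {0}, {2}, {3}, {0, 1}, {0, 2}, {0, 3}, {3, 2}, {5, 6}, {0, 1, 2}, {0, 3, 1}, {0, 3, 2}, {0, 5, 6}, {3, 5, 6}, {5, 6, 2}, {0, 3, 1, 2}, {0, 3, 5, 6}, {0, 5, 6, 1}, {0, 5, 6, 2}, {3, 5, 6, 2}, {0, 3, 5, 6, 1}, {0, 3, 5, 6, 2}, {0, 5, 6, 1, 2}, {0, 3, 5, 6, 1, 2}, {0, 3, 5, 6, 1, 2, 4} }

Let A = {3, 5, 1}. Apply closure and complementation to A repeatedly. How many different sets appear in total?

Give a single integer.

X∖A={0, 6, 2, 4}, int(X∖A)={0, 2}, hence cl(A)={3, 5, 6, 1, 4}
Orbit (k=closure, c=complement):
  1. A     = {3, 5, 1}
  2. kA    = {3, 5, 6, 1, 4}
  3. cA    = {0, 6, 2, 4}
  4. ckA   = {0, 2}
  5. kcA   = {0, 5, 6, 1, 2, 4}
  6. kckA  = {0, 1, 2, 4}
  7. ckcA  = {3}
  8. ckckA = {3, 5, 6}
  9. kckcA = {3, 4}
  10. kckckA = {3, 5, 6, 4}
  11. ckckcA = {0, 5, 6, 1, 2}
  12. ckckckA = {0, 1, 2}
(closed under both — stop)

12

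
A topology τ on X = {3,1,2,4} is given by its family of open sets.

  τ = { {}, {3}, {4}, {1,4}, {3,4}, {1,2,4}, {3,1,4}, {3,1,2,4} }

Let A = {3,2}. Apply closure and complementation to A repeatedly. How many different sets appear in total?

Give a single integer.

complement {1,4}; its interior {1,4}; cl(A) = X∖{1,4} = {3,2}
With k = closure, c = complement:
  1. A     = {3,2}
  2. cA    = {1,4}
  3. kcA   = {1,2,4}
  4. ckcA  = {3}
k, c of each give nothing new

4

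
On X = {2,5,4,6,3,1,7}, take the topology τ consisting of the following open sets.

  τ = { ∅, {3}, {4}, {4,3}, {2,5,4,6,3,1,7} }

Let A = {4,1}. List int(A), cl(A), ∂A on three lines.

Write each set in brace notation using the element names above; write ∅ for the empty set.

opens ⊆ A: ∅, {4}; union → int = {4}
complement {2,5,6,3,7}; its interior {3}; cl(A) = X∖{3} = {2,5,4,6,1,7}
boundary = {2,5,4,6,1,7} ∖ {4} = {2,5,6,1,7}

int(A) = {4}
cl(A)  = {2,5,4,6,1,7}
∂A     = {2,5,6,1,7}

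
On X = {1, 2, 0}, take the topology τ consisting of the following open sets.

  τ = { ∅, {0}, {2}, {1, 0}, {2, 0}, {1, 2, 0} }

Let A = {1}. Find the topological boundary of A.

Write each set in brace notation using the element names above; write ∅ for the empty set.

open subsets of A: ∅; so int(A) = ∅
closure: X∖int(X∖A) = X∖{2, 0} = {1}
∂A = {1} minus ∅ = {1}

{1}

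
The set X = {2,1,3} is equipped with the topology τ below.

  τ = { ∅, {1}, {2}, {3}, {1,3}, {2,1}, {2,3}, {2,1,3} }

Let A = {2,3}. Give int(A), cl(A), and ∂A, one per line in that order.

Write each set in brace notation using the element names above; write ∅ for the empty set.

interior: largest open inside A is {2,3} (from ∅, {2}, {3}, {2,3})
cl via duality: int({1}) = {1}, so X∖{1} = {2,3}
cl∖int = ∅

int(A) = {2,3}
cl(A)  = {2,3}
∂A     = ∅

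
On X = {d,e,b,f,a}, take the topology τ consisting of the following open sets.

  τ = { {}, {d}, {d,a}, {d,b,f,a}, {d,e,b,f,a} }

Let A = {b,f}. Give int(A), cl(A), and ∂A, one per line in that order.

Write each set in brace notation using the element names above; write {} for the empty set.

int(A) = {}
cl(A)  = {e,b,f}
∂A     = {e,b,f}

interior: largest open inside A is {} (from {})
cl via duality: int({d,e,a}) = {d,a}, so X∖{d,a} = {e,b,f}
cl∖int = {e,b,f}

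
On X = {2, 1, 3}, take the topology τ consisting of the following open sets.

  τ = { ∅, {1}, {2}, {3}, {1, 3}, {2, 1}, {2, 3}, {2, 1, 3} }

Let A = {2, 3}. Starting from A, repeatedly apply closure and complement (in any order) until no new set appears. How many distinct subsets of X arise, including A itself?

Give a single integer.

X∖A={1}, int(X∖A)={1}, hence cl(A)={2, 3}
Orbit (k=closure, c=complement):
  1. A     = {2, 3}
  2. cA    = {1}
(closed under both — stop)

2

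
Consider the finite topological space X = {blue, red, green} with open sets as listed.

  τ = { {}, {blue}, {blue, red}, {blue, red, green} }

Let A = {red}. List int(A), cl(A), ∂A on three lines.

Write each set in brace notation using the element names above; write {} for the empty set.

int(A) = {}
cl(A)  = {red, green}
∂A     = {red, green}

interior: largest open inside A is {} (from {})
cl via duality: int({blue, green}) = {blue}, so X∖{blue} = {red, green}
cl∖int = {red, green}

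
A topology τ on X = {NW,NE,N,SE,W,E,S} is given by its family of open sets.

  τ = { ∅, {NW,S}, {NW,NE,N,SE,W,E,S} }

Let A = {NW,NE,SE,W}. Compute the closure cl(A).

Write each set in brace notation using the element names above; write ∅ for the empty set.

{NW,NE,N,SE,W,E,S}

closure: X∖int(X∖A) = X∖∅ = {NW,NE,N,SE,W,E,S}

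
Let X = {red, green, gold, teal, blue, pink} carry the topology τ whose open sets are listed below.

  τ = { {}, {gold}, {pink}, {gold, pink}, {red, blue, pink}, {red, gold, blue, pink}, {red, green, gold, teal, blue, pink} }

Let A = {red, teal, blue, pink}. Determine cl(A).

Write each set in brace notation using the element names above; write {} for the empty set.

{red, green, teal, blue, pink}

complement {green, gold}; its interior {gold}; cl(A) = X∖{gold} = {red, green, teal, blue, pink}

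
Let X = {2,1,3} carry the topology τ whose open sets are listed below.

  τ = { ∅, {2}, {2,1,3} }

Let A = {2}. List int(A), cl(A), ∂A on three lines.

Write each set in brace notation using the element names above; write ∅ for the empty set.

opens ⊆ A: ∅, {2}; union → int = {2}
complement {1,3}; its interior ∅; cl(A) = X∖∅ = {2,1,3}
boundary = {2,1,3} ∖ {2} = {1,3}

int(A) = {2}
cl(A)  = {2,1,3}
∂A     = {1,3}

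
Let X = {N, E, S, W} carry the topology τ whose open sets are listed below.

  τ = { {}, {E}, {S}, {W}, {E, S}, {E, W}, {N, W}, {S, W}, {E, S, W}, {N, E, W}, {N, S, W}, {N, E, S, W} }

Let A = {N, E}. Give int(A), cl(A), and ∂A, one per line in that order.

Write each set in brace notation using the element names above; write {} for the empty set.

opens ⊆ A: {}, {E}; union → int = {E}
complement {S, W}; its interior {S, W}; cl(A) = X∖{S, W} = {N, E}
boundary = {N, E} ∖ {E} = {N}

int(A) = {E}
cl(A)  = {N, E}
∂A     = {N}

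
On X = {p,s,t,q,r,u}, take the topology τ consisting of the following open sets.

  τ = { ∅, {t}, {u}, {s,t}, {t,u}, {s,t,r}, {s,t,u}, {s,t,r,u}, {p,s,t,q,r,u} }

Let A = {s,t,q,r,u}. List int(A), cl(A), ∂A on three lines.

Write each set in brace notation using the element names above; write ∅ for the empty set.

open subsets of A: ∅, {t}, {u}, {t,u}, {s,t}, {s,t,u}, {s,t,r}, {s,t,r,u}; so int(A) = {s,t,r,u}
closure: X∖int(X∖A) = X∖∅ = {p,s,t,q,r,u}
∂A = {p,s,t,q,r,u} minus {s,t,r,u} = {p,q}

int(A) = {s,t,r,u}
cl(A)  = {p,s,t,q,r,u}
∂A     = {p,q}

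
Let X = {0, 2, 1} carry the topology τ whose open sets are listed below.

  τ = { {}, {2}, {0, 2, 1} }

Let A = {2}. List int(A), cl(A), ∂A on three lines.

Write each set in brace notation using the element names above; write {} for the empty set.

U open, U⊆A: {}, {2}. int(A) = ⋃ = {2}
X∖A={0, 1}, int(X∖A)={}, hence cl(A)={0, 2, 1}
∂A: remove int from cl → {0, 1}

int(A) = {2}
cl(A)  = {0, 2, 1}
∂A     = {0, 1}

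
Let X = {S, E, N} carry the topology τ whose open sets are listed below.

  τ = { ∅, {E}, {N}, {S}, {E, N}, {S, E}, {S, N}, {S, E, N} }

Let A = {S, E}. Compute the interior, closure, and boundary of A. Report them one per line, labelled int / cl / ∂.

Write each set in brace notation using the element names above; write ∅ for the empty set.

int(A) = {S, E}
cl(A)  = {S, E}
∂A     = ∅

opens ⊆ A: ∅, {S}, {E}, {S, E}; union → int = {S, E}
complement {N}; its interior {N}; cl(A) = X∖{N} = {S, E}
boundary = {S, E} ∖ {S, E} = ∅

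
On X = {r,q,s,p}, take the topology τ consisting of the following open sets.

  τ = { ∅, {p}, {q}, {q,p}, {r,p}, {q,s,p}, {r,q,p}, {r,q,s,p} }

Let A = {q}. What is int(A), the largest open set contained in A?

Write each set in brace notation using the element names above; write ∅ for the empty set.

interior: largest open inside A is {q} (from ∅, {q})

{q}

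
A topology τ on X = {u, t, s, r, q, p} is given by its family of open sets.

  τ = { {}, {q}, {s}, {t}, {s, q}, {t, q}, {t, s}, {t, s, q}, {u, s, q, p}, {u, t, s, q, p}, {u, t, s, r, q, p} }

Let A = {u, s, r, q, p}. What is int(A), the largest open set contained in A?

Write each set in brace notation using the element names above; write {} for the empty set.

{u, s, q, p}

open subsets of A: {}, {q}, {s}, {s, q}, {u, s, q, p}; so int(A) = {u, s, q, p}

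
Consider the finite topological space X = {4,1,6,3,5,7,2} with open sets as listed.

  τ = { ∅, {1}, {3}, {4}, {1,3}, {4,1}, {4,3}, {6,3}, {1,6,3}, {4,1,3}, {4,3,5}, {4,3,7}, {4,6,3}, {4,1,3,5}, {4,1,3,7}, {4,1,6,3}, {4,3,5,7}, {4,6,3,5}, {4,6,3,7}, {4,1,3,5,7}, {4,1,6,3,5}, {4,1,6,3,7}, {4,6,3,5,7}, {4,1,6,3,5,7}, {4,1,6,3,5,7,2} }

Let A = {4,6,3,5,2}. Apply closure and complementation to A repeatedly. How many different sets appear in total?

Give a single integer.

complement {1,7}; its interior {1}; cl(A) = X∖{1} = {4,6,3,5,7,2}
With k = closure, c = complement:
  1. A     = {4,6,3,5,2}
  2. kA    = {4,6,3,5,7,2}
  3. cA    = {1,7}
  4. ckA   = {1}
  5. kcA   = {1,7,2}
  6. kckA  = {1,2}
  7. ckcA  = {4,6,3,5}
  8. ckckA = {4,6,3,5,7}
k, c of each give nothing new

8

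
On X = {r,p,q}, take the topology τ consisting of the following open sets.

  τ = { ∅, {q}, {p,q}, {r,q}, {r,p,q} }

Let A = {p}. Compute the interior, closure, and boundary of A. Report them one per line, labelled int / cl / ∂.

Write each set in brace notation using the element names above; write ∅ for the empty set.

open subsets of A: ∅; so int(A) = ∅
closure: X∖int(X∖A) = X∖{r,q} = {p}
∂A = {p} minus ∅ = {p}

int(A) = ∅
cl(A)  = {p}
∂A     = {p}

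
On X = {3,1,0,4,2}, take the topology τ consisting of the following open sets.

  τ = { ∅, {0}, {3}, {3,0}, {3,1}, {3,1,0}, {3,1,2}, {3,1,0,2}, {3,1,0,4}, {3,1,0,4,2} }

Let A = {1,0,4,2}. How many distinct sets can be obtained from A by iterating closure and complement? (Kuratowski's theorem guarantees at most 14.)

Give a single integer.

X∖A={3}, int(X∖A)={3}, hence cl(A)={1,0,4,2}
Orbit (k=closure, c=complement):
  1. A     = {1,0,4,2}
  2. cA    = {3}
  3. kcA   = {3,1,4,2}
  4. ckcA  = {0}
  5. kckcA = {0,4}
  6. ckckcA = {3,1,2}
(closed under both — stop)

6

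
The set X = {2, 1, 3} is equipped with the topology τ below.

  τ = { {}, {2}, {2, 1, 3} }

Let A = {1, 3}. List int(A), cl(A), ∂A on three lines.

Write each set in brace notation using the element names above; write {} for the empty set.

U open, U⊆A: {}. int(A) = ⋃ = {}
X∖A={2}, int(X∖A)={2}, hence cl(A)={1, 3}
∂A: remove int from cl → {1, 3}

int(A) = {}
cl(A)  = {1, 3}
∂A     = {1, 3}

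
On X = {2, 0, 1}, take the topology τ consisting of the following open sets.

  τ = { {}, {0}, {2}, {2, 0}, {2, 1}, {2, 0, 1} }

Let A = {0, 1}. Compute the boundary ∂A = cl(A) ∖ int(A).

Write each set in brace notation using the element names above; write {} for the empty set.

opens ⊆ A: {}, {0}; union → int = {0}
complement {2}; its interior {2}; cl(A) = X∖{2} = {0, 1}
boundary = {0, 1} ∖ {0} = {1}

{1}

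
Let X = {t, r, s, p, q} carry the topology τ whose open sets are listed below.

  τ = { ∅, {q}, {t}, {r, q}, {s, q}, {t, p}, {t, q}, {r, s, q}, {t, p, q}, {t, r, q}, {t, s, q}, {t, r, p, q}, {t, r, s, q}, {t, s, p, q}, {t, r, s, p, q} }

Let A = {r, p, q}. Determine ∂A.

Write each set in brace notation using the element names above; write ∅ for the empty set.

{s, p}

U open, U⊆A: ∅, {q}, {r, q}. int(A) = ⋃ = {r, q}
X∖A={t, s}, int(X∖A)={t}, hence cl(A)={r, s, p, q}
∂A: remove int from cl → {s, p}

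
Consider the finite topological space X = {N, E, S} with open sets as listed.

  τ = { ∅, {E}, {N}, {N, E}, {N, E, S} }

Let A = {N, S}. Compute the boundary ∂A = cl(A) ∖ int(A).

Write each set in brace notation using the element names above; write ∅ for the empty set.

interior: largest open inside A is {N} (from ∅, {N})
cl via duality: int({E}) = {E}, so X∖{E} = {N, S}
cl∖int = {S}

{S}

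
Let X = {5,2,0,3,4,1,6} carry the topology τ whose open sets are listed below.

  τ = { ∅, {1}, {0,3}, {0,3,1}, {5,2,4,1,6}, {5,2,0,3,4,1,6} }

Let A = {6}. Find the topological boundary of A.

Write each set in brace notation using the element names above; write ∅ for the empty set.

interior: largest open inside A is ∅ (from ∅)
cl via duality: int({5,2,0,3,4,1}) = {0,3,1}, so X∖{0,3,1} = {5,2,4,6}
cl∖int = {5,2,4,6}

{5,2,4,6}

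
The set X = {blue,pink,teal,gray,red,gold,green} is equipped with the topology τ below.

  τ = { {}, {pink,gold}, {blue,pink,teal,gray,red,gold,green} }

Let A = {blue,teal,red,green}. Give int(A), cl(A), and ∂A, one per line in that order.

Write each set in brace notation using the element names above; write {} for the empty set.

int(A) = {}
cl(A)  = {blue,teal,gray,red,green}
∂A     = {blue,teal,gray,red,green}

interior: largest open inside A is {} (from {})
cl via duality: int({pink,gray,gold}) = {pink,gold}, so X∖{pink,gold} = {blue,teal,gray,red,green}
cl∖int = {blue,teal,gray,red,green}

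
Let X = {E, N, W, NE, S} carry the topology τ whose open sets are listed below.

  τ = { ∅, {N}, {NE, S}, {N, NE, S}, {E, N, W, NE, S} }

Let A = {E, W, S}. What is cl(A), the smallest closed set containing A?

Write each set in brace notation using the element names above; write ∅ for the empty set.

{E, W, NE, S}

cl via duality: int({N, NE}) = {N}, so X∖{N} = {E, W, NE, S}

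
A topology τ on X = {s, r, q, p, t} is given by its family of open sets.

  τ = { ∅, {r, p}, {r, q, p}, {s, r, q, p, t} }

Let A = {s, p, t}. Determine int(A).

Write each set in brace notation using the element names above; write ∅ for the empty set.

U open, U⊆A: ∅. int(A) = ⋃ = ∅

∅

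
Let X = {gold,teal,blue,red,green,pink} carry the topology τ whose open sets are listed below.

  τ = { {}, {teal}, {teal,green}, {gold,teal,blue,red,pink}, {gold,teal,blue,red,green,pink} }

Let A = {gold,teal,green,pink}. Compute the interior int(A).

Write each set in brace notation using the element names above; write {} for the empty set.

{teal,green}

opens ⊆ A: {}, {teal}, {teal,green}; union → int = {teal,green}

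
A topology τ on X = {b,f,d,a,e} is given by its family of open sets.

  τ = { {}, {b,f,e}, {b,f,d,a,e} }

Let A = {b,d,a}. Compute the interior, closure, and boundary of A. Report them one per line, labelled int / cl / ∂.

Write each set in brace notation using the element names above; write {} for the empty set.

int(A) = {}
cl(A)  = {b,f,d,a,e}
∂A     = {b,f,d,a,e}

U open, U⊆A: {}. int(A) = ⋃ = {}
X∖A={f,e}, int(X∖A)={}, hence cl(A)={b,f,d,a,e}
∂A: remove int from cl → {b,f,d,a,e}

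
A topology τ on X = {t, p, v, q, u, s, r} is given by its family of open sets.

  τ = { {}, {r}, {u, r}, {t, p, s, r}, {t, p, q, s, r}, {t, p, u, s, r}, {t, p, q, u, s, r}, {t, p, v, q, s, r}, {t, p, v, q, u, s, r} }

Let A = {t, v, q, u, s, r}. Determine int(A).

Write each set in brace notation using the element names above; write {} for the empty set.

interior: largest open inside A is {u, r} (from {}, {r}, {u, r})

{u, r}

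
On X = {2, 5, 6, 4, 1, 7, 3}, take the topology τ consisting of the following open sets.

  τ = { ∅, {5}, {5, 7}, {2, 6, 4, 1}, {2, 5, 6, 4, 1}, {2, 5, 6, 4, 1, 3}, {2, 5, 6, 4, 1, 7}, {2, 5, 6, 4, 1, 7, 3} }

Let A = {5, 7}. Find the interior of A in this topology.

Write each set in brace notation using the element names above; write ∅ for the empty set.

open subsets of A: ∅, {5}, {5, 7}; so int(A) = {5, 7}

{5, 7}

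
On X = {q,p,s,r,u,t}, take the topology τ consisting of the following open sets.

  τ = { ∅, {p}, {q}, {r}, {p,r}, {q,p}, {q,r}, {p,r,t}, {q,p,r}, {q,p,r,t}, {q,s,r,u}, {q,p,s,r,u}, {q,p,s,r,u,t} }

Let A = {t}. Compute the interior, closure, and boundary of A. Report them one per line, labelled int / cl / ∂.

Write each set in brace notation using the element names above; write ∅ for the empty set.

U open, U⊆A: ∅. int(A) = ⋃ = ∅
X∖A={q,p,s,r,u}, int(X∖A)={q,p,s,r,u}, hence cl(A)={t}
∂A: remove int from cl → {t}

int(A) = ∅
cl(A)  = {t}
∂A     = {t}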